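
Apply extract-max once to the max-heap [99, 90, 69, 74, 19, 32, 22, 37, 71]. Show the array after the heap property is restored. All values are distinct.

[90, 74, 69, 71, 19, 32, 22, 37]

remove root 99; move last element 71 to root → [71, 90, 69, 74, 19, 32, 22, 37]
71 vs larger child 90 at index 1, swap → [90, 71, 69, 74, 19, 32, 22, 37]
71 vs larger child 74 at index 3, swap → [90, 74, 69, 71, 19, 32, 22, 37]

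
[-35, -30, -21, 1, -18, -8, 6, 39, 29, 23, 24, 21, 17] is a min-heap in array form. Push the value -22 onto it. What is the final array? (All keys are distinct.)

append -22 at index 13 → [-35, -30, -21, 1, -18, -8, 6, 39, 29, 23, 24, 21, 17, -22]
-22 < parent 6 at index 6, swap → [-35, -30, -21, 1, -18, -8, -22, 39, 29, 23, 24, 21, 17, 6]
-22 < parent -21 at index 2, swap → [-35, -30, -22, 1, -18, -8, -21, 39, 29, 23, 24, 21, 17, 6]

[-35, -30, -22, 1, -18, -8, -21, 39, 29, 23, 24, 21, 17, 6]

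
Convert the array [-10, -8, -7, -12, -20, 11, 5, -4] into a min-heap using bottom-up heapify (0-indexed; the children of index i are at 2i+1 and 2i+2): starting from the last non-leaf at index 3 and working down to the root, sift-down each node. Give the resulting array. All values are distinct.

sift down from index 3: already satisfies heap property
sift down from index 2: already satisfies heap property
sift down from index 1:
  -8 vs smaller child -20 at index 4, swap → [-10, -20, -7, -12, -8, 11, 5, -4]
sift down from index 0:
  -10 vs smaller child -20 at index 1, swap → [-20, -10, -7, -12, -8, 11, 5, -4]
  -10 vs smaller child -12 at index 3, swap → [-20, -12, -7, -10, -8, 11, 5, -4]

[-20, -12, -7, -10, -8, 11, 5, -4]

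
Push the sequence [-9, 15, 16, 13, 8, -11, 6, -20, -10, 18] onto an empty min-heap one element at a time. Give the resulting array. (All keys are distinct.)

[-20, -11, -9, -10, 13, 16, 6, 15, 8, 18]

Insert -9:
  append -9 at index 0 → [-9] (no swap needed)
Insert 15:
  append 15 at index 1 → [-9, 15] (no swap needed)
Insert 16:
  append 16 at index 2 → [-9, 15, 16] (no swap needed)
Insert 13:
  append 13 at index 3 → [-9, 15, 16, 13]
  13 < parent 15 at index 1, swap → [-9, 13, 16, 15]
Insert 8:
  append 8 at index 4 → [-9, 13, 16, 15, 8]
  8 < parent 13 at index 1, swap → [-9, 8, 16, 15, 13]
Insert -11:
  append -11 at index 5 → [-9, 8, 16, 15, 13, -11]
  -11 < parent 16 at index 2, swap → [-9, 8, -11, 15, 13, 16]
  -11 < parent -9 at index 0, swap → [-11, 8, -9, 15, 13, 16]
Insert 6:
  append 6 at index 6 → [-11, 8, -9, 15, 13, 16, 6] (no swap needed)
Insert -20:
  append -20 at index 7 → [-11, 8, -9, 15, 13, 16, 6, -20]
  -20 < parent 15 at index 3, swap → [-11, 8, -9, -20, 13, 16, 6, 15]
  -20 < parent 8 at index 1, swap → [-11, -20, -9, 8, 13, 16, 6, 15]
  -20 < parent -11 at index 0, swap → [-20, -11, -9, 8, 13, 16, 6, 15]
Insert -10:
  append -10 at index 8 → [-20, -11, -9, 8, 13, 16, 6, 15, -10]
  -10 < parent 8 at index 3, swap → [-20, -11, -9, -10, 13, 16, 6, 15, 8]
Insert 18:
  append 18 at index 9 → [-20, -11, -9, -10, 13, 16, 6, 15, 8, 18] (no swap needed)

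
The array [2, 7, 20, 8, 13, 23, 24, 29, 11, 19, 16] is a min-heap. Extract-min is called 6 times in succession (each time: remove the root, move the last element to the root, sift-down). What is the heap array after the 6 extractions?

[19, 23, 20, 29, 24]

extract-min #1 returns 2:
  remove root 2; move last element 16 to root → [16, 7, 20, 8, 13, 23, 24, 29, 11, 19]
  16 vs smaller child 7 at index 1, swap → [7, 16, 20, 8, 13, 23, 24, 29, 11, 19]
  16 vs smaller child 8 at index 3, swap → [7, 8, 20, 16, 13, 23, 24, 29, 11, 19]
  16 vs smaller child 11 at index 8, swap → [7, 8, 20, 11, 13, 23, 24, 29, 16, 19]
extract-min #2 returns 7:
  remove root 7; move last element 19 to root → [19, 8, 20, 11, 13, 23, 24, 29, 16]
  19 vs smaller child 8 at index 1, swap → [8, 19, 20, 11, 13, 23, 24, 29, 16]
  19 vs smaller child 11 at index 3, swap → [8, 11, 20, 19, 13, 23, 24, 29, 16]
  19 vs smaller child 16 at index 8, swap → [8, 11, 20, 16, 13, 23, 24, 29, 19]
extract-min #3 returns 8:
  remove root 8; move last element 19 to root → [19, 11, 20, 16, 13, 23, 24, 29]
  19 vs smaller child 11 at index 1, swap → [11, 19, 20, 16, 13, 23, 24, 29]
  19 vs smaller child 13 at index 4, swap → [11, 13, 20, 16, 19, 23, 24, 29]
extract-min #4 returns 11:
  remove root 11; move last element 29 to root → [29, 13, 20, 16, 19, 23, 24]
  29 vs smaller child 13 at index 1, swap → [13, 29, 20, 16, 19, 23, 24]
  29 vs smaller child 16 at index 3, swap → [13, 16, 20, 29, 19, 23, 24]
extract-min #5 returns 13:
  remove root 13; move last element 24 to root → [24, 16, 20, 29, 19, 23]
  24 vs smaller child 16 at index 1, swap → [16, 24, 20, 29, 19, 23]
  24 vs smaller child 19 at index 4, swap → [16, 19, 20, 29, 24, 23]
extract-min #6 returns 16:
  remove root 16; move last element 23 to root → [23, 19, 20, 29, 24]
  23 vs smaller child 19 at index 1, swap → [19, 23, 20, 29, 24]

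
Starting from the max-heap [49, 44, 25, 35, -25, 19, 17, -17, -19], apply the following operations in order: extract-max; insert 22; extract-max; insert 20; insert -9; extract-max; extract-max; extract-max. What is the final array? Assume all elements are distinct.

[20, -9, 19, -17, -19, -25, 17]

extract-max → returns 49:
  remove root 49; move last element -19 to root → [-19, 44, 25, 35, -25, 19, 17, -17]
  -19 vs larger child 44 at index 1, swap → [44, -19, 25, 35, -25, 19, 17, -17]
  -19 vs larger child 35 at index 3, swap → [44, 35, 25, -19, -25, 19, 17, -17]
  -19 vs only child -17 at index 7, swap → [44, 35, 25, -17, -25, 19, 17, -19]
insert 22:
  append 22 at index 8 → [44, 35, 25, -17, -25, 19, 17, -19, 22]
  22 > parent -17 at index 3, swap → [44, 35, 25, 22, -25, 19, 17, -19, -17]
extract-max → returns 44:
  remove root 44; move last element -17 to root → [-17, 35, 25, 22, -25, 19, 17, -19]
  -17 vs larger child 35 at index 1, swap → [35, -17, 25, 22, -25, 19, 17, -19]
  -17 vs larger child 22 at index 3, swap → [35, 22, 25, -17, -25, 19, 17, -19]
insert 20:
  append 20 at index 8 → [35, 22, 25, -17, -25, 19, 17, -19, 20]
  20 > parent -17 at index 3, swap → [35, 22, 25, 20, -25, 19, 17, -19, -17]
insert -9:
  append -9 at index 9 → [35, 22, 25, 20, -25, 19, 17, -19, -17, -9]
  -9 > parent -25 at index 4, swap → [35, 22, 25, 20, -9, 19, 17, -19, -17, -25]
extract-max → returns 35:
  remove root 35; move last element -25 to root → [-25, 22, 25, 20, -9, 19, 17, -19, -17]
  -25 vs larger child 25 at index 2, swap → [25, 22, -25, 20, -9, 19, 17, -19, -17]
  -25 vs larger child 19 at index 5, swap → [25, 22, 19, 20, -9, -25, 17, -19, -17]
extract-max → returns 25:
  remove root 25; move last element -17 to root → [-17, 22, 19, 20, -9, -25, 17, -19]
  -17 vs larger child 22 at index 1, swap → [22, -17, 19, 20, -9, -25, 17, -19]
  -17 vs larger child 20 at index 3, swap → [22, 20, 19, -17, -9, -25, 17, -19]
extract-max → returns 22:
  remove root 22; move last element -19 to root → [-19, 20, 19, -17, -9, -25, 17]
  -19 vs larger child 20 at index 1, swap → [20, -19, 19, -17, -9, -25, 17]
  -19 vs larger child -9 at index 4, swap → [20, -9, 19, -17, -19, -25, 17]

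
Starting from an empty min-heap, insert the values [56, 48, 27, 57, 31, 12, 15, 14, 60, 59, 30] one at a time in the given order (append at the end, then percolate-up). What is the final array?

Insert 56:
  append 56 at index 0 → [56] (no swap needed)
Insert 48:
  append 48 at index 1 → [56, 48]
  48 < parent 56 at index 0, swap → [48, 56]
Insert 27:
  append 27 at index 2 → [48, 56, 27]
  27 < parent 48 at index 0, swap → [27, 56, 48]
Insert 57:
  append 57 at index 3 → [27, 56, 48, 57] (no swap needed)
Insert 31:
  append 31 at index 4 → [27, 56, 48, 57, 31]
  31 < parent 56 at index 1, swap → [27, 31, 48, 57, 56]
Insert 12:
  append 12 at index 5 → [27, 31, 48, 57, 56, 12]
  12 < parent 48 at index 2, swap → [27, 31, 12, 57, 56, 48]
  12 < parent 27 at index 0, swap → [12, 31, 27, 57, 56, 48]
Insert 15:
  append 15 at index 6 → [12, 31, 27, 57, 56, 48, 15]
  15 < parent 27 at index 2, swap → [12, 31, 15, 57, 56, 48, 27]
Insert 14:
  append 14 at index 7 → [12, 31, 15, 57, 56, 48, 27, 14]
  14 < parent 57 at index 3, swap → [12, 31, 15, 14, 56, 48, 27, 57]
  14 < parent 31 at index 1, swap → [12, 14, 15, 31, 56, 48, 27, 57]
Insert 60:
  append 60 at index 8 → [12, 14, 15, 31, 56, 48, 27, 57, 60] (no swap needed)
Insert 59:
  append 59 at index 9 → [12, 14, 15, 31, 56, 48, 27, 57, 60, 59] (no swap needed)
Insert 30:
  append 30 at index 10 → [12, 14, 15, 31, 56, 48, 27, 57, 60, 59, 30]
  30 < parent 56 at index 4, swap → [12, 14, 15, 31, 30, 48, 27, 57, 60, 59, 56]

[12, 14, 15, 31, 30, 48, 27, 57, 60, 59, 56]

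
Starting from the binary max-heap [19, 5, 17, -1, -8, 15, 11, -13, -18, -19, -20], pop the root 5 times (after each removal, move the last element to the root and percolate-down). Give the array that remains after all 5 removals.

extract-max #1 returns 19:
  remove root 19; move last element -20 to root → [-20, 5, 17, -1, -8, 15, 11, -13, -18, -19]
  -20 vs larger child 17 at index 2, swap → [17, 5, -20, -1, -8, 15, 11, -13, -18, -19]
  -20 vs larger child 15 at index 5, swap → [17, 5, 15, -1, -8, -20, 11, -13, -18, -19]
extract-max #2 returns 17:
  remove root 17; move last element -19 to root → [-19, 5, 15, -1, -8, -20, 11, -13, -18]
  -19 vs larger child 15 at index 2, swap → [15, 5, -19, -1, -8, -20, 11, -13, -18]
  -19 vs larger child 11 at index 6, swap → [15, 5, 11, -1, -8, -20, -19, -13, -18]
extract-max #3 returns 15:
  remove root 15; move last element -18 to root → [-18, 5, 11, -1, -8, -20, -19, -13]
  -18 vs larger child 11 at index 2, swap → [11, 5, -18, -1, -8, -20, -19, -13]
extract-max #4 returns 11:
  remove root 11; move last element -13 to root → [-13, 5, -18, -1, -8, -20, -19]
  -13 vs larger child 5 at index 1, swap → [5, -13, -18, -1, -8, -20, -19]
  -13 vs larger child -1 at index 3, swap → [5, -1, -18, -13, -8, -20, -19]
extract-max #5 returns 5:
  remove root 5; move last element -19 to root → [-19, -1, -18, -13, -8, -20]
  -19 vs larger child -1 at index 1, swap → [-1, -19, -18, -13, -8, -20]
  -19 vs larger child -8 at index 4, swap → [-1, -8, -18, -13, -19, -20]

[-1, -8, -18, -13, -19, -20]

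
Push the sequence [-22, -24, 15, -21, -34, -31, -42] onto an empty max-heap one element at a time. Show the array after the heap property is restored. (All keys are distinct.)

[15, -21, -22, -24, -34, -31, -42]

Insert -22:
  append -22 at index 0 → [-22] (no swap needed)
Insert -24:
  append -24 at index 1 → [-22, -24] (no swap needed)
Insert 15:
  append 15 at index 2 → [-22, -24, 15]
  15 > parent -22 at index 0, swap → [15, -24, -22]
Insert -21:
  append -21 at index 3 → [15, -24, -22, -21]
  -21 > parent -24 at index 1, swap → [15, -21, -22, -24]
Insert -34:
  append -34 at index 4 → [15, -21, -22, -24, -34] (no swap needed)
Insert -31:
  append -31 at index 5 → [15, -21, -22, -24, -34, -31] (no swap needed)
Insert -42:
  append -42 at index 6 → [15, -21, -22, -24, -34, -31, -42] (no swap needed)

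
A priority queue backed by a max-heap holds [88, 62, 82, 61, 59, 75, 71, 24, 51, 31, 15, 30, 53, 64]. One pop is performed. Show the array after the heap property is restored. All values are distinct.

remove root 88; move last element 64 to root → [64, 62, 82, 61, 59, 75, 71, 24, 51, 31, 15, 30, 53]
64 vs larger child 82 at index 2, swap → [82, 62, 64, 61, 59, 75, 71, 24, 51, 31, 15, 30, 53]
64 vs larger child 75 at index 5, swap → [82, 62, 75, 61, 59, 64, 71, 24, 51, 31, 15, 30, 53]

[82, 62, 75, 61, 59, 64, 71, 24, 51, 31, 15, 30, 53]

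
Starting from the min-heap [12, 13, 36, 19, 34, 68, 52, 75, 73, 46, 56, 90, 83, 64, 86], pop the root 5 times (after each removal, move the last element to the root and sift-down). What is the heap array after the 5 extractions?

[46, 56, 52, 73, 64, 68, 90, 75, 86, 83]

extract-min #1 returns 12:
  remove root 12; move last element 86 to root → [86, 13, 36, 19, 34, 68, 52, 75, 73, 46, 56, 90, 83, 64]
  86 vs smaller child 13 at index 1, swap → [13, 86, 36, 19, 34, 68, 52, 75, 73, 46, 56, 90, 83, 64]
  86 vs smaller child 19 at index 3, swap → [13, 19, 36, 86, 34, 68, 52, 75, 73, 46, 56, 90, 83, 64]
  86 vs smaller child 73 at index 8, swap → [13, 19, 36, 73, 34, 68, 52, 75, 86, 46, 56, 90, 83, 64]
extract-min #2 returns 13:
  remove root 13; move last element 64 to root → [64, 19, 36, 73, 34, 68, 52, 75, 86, 46, 56, 90, 83]
  64 vs smaller child 19 at index 1, swap → [19, 64, 36, 73, 34, 68, 52, 75, 86, 46, 56, 90, 83]
  64 vs smaller child 34 at index 4, swap → [19, 34, 36, 73, 64, 68, 52, 75, 86, 46, 56, 90, 83]
  64 vs smaller child 46 at index 9, swap → [19, 34, 36, 73, 46, 68, 52, 75, 86, 64, 56, 90, 83]
extract-min #3 returns 19:
  remove root 19; move last element 83 to root → [83, 34, 36, 73, 46, 68, 52, 75, 86, 64, 56, 90]
  83 vs smaller child 34 at index 1, swap → [34, 83, 36, 73, 46, 68, 52, 75, 86, 64, 56, 90]
  83 vs smaller child 46 at index 4, swap → [34, 46, 36, 73, 83, 68, 52, 75, 86, 64, 56, 90]
  83 vs smaller child 56 at index 10, swap → [34, 46, 36, 73, 56, 68, 52, 75, 86, 64, 83, 90]
extract-min #4 returns 34:
  remove root 34; move last element 90 to root → [90, 46, 36, 73, 56, 68, 52, 75, 86, 64, 83]
  90 vs smaller child 36 at index 2, swap → [36, 46, 90, 73, 56, 68, 52, 75, 86, 64, 83]
  90 vs smaller child 52 at index 6, swap → [36, 46, 52, 73, 56, 68, 90, 75, 86, 64, 83]
extract-min #5 returns 36:
  remove root 36; move last element 83 to root → [83, 46, 52, 73, 56, 68, 90, 75, 86, 64]
  83 vs smaller child 46 at index 1, swap → [46, 83, 52, 73, 56, 68, 90, 75, 86, 64]
  83 vs smaller child 56 at index 4, swap → [46, 56, 52, 73, 83, 68, 90, 75, 86, 64]
  83 vs only child 64 at index 9, swap → [46, 56, 52, 73, 64, 68, 90, 75, 86, 83]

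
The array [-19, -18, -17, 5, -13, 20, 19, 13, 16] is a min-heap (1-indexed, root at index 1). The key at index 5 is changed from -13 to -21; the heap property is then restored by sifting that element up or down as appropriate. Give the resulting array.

set index 5 from -13 to -21 → [-19, -18, -17, 5, -21, 20, 19, 13, 16]
-21 < parent -18 at index 2, swap → [-19, -21, -17, 5, -18, 20, 19, 13, 16]
-21 < parent -19 at index 1, swap → [-21, -19, -17, 5, -18, 20, 19, 13, 16]

[-21, -19, -17, 5, -18, 20, 19, 13, 16]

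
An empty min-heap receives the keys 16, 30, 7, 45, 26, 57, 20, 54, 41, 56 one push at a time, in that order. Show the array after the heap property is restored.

[7, 26, 16, 41, 30, 57, 20, 54, 45, 56]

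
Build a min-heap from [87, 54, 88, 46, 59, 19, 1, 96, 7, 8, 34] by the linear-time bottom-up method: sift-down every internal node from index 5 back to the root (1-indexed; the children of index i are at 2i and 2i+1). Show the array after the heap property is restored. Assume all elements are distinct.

[1, 7, 19, 46, 8, 87, 88, 96, 54, 59, 34]

sift down from index 5:
  59 vs smaller child 8 at index 10, swap → [87, 54, 88, 46, 8, 19, 1, 96, 7, 59, 34]
sift down from index 4:
  46 vs smaller child 7 at index 9, swap → [87, 54, 88, 7, 8, 19, 1, 96, 46, 59, 34]
sift down from index 3:
  88 vs smaller child 1 at index 7, swap → [87, 54, 1, 7, 8, 19, 88, 96, 46, 59, 34]
sift down from index 2:
  54 vs smaller child 7 at index 4, swap → [87, 7, 1, 54, 8, 19, 88, 96, 46, 59, 34]
  54 vs smaller child 46 at index 9, swap → [87, 7, 1, 46, 8, 19, 88, 96, 54, 59, 34]
sift down from index 1:
  87 vs smaller child 1 at index 3, swap → [1, 7, 87, 46, 8, 19, 88, 96, 54, 59, 34]
  87 vs smaller child 19 at index 6, swap → [1, 7, 19, 46, 8, 87, 88, 96, 54, 59, 34]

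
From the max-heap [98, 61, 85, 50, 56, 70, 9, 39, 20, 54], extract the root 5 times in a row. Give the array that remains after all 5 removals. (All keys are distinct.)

[54, 50, 20, 9, 39]

extract-max #1 returns 98:
  remove root 98; move last element 54 to root → [54, 61, 85, 50, 56, 70, 9, 39, 20]
  54 vs larger child 85 at index 2, swap → [85, 61, 54, 50, 56, 70, 9, 39, 20]
  54 vs larger child 70 at index 5, swap → [85, 61, 70, 50, 56, 54, 9, 39, 20]
extract-max #2 returns 85:
  remove root 85; move last element 20 to root → [20, 61, 70, 50, 56, 54, 9, 39]
  20 vs larger child 70 at index 2, swap → [70, 61, 20, 50, 56, 54, 9, 39]
  20 vs larger child 54 at index 5, swap → [70, 61, 54, 50, 56, 20, 9, 39]
extract-max #3 returns 70:
  remove root 70; move last element 39 to root → [39, 61, 54, 50, 56, 20, 9]
  39 vs larger child 61 at index 1, swap → [61, 39, 54, 50, 56, 20, 9]
  39 vs larger child 56 at index 4, swap → [61, 56, 54, 50, 39, 20, 9]
extract-max #4 returns 61:
  remove root 61; move last element 9 to root → [9, 56, 54, 50, 39, 20]
  9 vs larger child 56 at index 1, swap → [56, 9, 54, 50, 39, 20]
  9 vs larger child 50 at index 3, swap → [56, 50, 54, 9, 39, 20]
extract-max #5 returns 56:
  remove root 56; move last element 20 to root → [20, 50, 54, 9, 39]
  20 vs larger child 54 at index 2, swap → [54, 50, 20, 9, 39]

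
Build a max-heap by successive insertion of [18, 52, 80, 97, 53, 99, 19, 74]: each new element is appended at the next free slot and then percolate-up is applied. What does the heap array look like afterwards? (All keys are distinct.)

Insert 18:
  append 18 at index 0 → [18] (no swap needed)
Insert 52:
  append 52 at index 1 → [18, 52]
  52 > parent 18 at index 0, swap → [52, 18]
Insert 80:
  append 80 at index 2 → [52, 18, 80]
  80 > parent 52 at index 0, swap → [80, 18, 52]
Insert 97:
  append 97 at index 3 → [80, 18, 52, 97]
  97 > parent 18 at index 1, swap → [80, 97, 52, 18]
  97 > parent 80 at index 0, swap → [97, 80, 52, 18]
Insert 53:
  append 53 at index 4 → [97, 80, 52, 18, 53] (no swap needed)
Insert 99:
  append 99 at index 5 → [97, 80, 52, 18, 53, 99]
  99 > parent 52 at index 2, swap → [97, 80, 99, 18, 53, 52]
  99 > parent 97 at index 0, swap → [99, 80, 97, 18, 53, 52]
Insert 19:
  append 19 at index 6 → [99, 80, 97, 18, 53, 52, 19] (no swap needed)
Insert 74:
  append 74 at index 7 → [99, 80, 97, 18, 53, 52, 19, 74]
  74 > parent 18 at index 3, swap → [99, 80, 97, 74, 53, 52, 19, 18]

[99, 80, 97, 74, 53, 52, 19, 18]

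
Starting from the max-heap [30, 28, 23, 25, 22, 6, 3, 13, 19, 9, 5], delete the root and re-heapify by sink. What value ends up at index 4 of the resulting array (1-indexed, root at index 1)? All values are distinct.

remove root 30; move last element 5 to root → [5, 28, 23, 25, 22, 6, 3, 13, 19, 9]
5 vs larger child 28 at index 2, swap → [28, 5, 23, 25, 22, 6, 3, 13, 19, 9]
5 vs larger child 25 at index 4, swap → [28, 25, 23, 5, 22, 6, 3, 13, 19, 9]
5 vs larger child 19 at index 9, swap → [28, 25, 23, 19, 22, 6, 3, 13, 5, 9]
resulting array: [28, 25, 23, 19, 22, 6, 3, 13, 5, 9]

19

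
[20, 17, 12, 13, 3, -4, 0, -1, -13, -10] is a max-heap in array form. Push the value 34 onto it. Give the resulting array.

append 34 at index 10 → [20, 17, 12, 13, 3, -4, 0, -1, -13, -10, 34]
34 > parent 3 at index 4, swap → [20, 17, 12, 13, 34, -4, 0, -1, -13, -10, 3]
34 > parent 17 at index 1, swap → [20, 34, 12, 13, 17, -4, 0, -1, -13, -10, 3]
34 > parent 20 at index 0, swap → [34, 20, 12, 13, 17, -4, 0, -1, -13, -10, 3]

[34, 20, 12, 13, 17, -4, 0, -1, -13, -10, 3]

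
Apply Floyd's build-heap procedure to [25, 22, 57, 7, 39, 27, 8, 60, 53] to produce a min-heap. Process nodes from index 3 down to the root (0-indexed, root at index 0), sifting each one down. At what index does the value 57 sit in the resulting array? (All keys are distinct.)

6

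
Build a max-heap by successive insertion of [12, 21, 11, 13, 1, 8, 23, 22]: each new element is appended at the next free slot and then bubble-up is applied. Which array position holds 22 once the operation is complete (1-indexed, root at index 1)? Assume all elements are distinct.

2

Insert 12:
  append 12 at index 1 → [12] (no swap needed)
Insert 21:
  append 21 at index 2 → [12, 21]
  21 > parent 12 at index 1, swap → [21, 12]
Insert 11:
  append 11 at index 3 → [21, 12, 11] (no swap needed)
Insert 13:
  append 13 at index 4 → [21, 12, 11, 13]
  13 > parent 12 at index 2, swap → [21, 13, 11, 12]
Insert 1:
  append 1 at index 5 → [21, 13, 11, 12, 1] (no swap needed)
Insert 8:
  append 8 at index 6 → [21, 13, 11, 12, 1, 8] (no swap needed)
Insert 23:
  append 23 at index 7 → [21, 13, 11, 12, 1, 8, 23]
  23 > parent 11 at index 3, swap → [21, 13, 23, 12, 1, 8, 11]
  23 > parent 21 at index 1, swap → [23, 13, 21, 12, 1, 8, 11]
Insert 22:
  append 22 at index 8 → [23, 13, 21, 12, 1, 8, 11, 22]
  22 > parent 12 at index 4, swap → [23, 13, 21, 22, 1, 8, 11, 12]
  22 > parent 13 at index 2, swap → [23, 22, 21, 13, 1, 8, 11, 12]
resulting array: [23, 22, 21, 13, 1, 8, 11, 12]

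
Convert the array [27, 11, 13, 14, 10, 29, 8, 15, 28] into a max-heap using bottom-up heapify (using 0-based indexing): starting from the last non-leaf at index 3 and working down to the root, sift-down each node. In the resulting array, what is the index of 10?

sift down from index 3:
  14 vs larger child 28 at index 8, swap → [27, 11, 13, 28, 10, 29, 8, 15, 14]
sift down from index 2:
  13 vs larger child 29 at index 5, swap → [27, 11, 29, 28, 10, 13, 8, 15, 14]
sift down from index 1:
  11 vs larger child 28 at index 3, swap → [27, 28, 29, 11, 10, 13, 8, 15, 14]
  11 vs larger child 15 at index 7, swap → [27, 28, 29, 15, 10, 13, 8, 11, 14]
sift down from index 0:
  27 vs larger child 29 at index 2, swap → [29, 28, 27, 15, 10, 13, 8, 11, 14]
resulting array: [29, 28, 27, 15, 10, 13, 8, 11, 14]

4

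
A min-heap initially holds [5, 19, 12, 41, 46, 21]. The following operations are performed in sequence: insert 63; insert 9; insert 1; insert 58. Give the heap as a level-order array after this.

insert 63:
  append 63 at index 6 → [5, 19, 12, 41, 46, 21, 63] (no swap needed)
insert 9:
  append 9 at index 7 → [5, 19, 12, 41, 46, 21, 63, 9]
  9 < parent 41 at index 3, swap → [5, 19, 12, 9, 46, 21, 63, 41]
  9 < parent 19 at index 1, swap → [5, 9, 12, 19, 46, 21, 63, 41]
insert 1:
  append 1 at index 8 → [5, 9, 12, 19, 46, 21, 63, 41, 1]
  1 < parent 19 at index 3, swap → [5, 9, 12, 1, 46, 21, 63, 41, 19]
  1 < parent 9 at index 1, swap → [5, 1, 12, 9, 46, 21, 63, 41, 19]
  1 < parent 5 at index 0, swap → [1, 5, 12, 9, 46, 21, 63, 41, 19]
insert 58:
  append 58 at index 9 → [1, 5, 12, 9, 46, 21, 63, 41, 19, 58] (no swap needed)

[1, 5, 12, 9, 46, 21, 63, 41, 19, 58]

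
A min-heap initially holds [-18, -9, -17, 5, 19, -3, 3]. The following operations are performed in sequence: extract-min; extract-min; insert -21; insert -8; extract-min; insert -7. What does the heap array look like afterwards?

extract-min → returns -18:
  remove root -18; move last element 3 to root → [3, -9, -17, 5, 19, -3]
  3 vs smaller child -17 at index 2, swap → [-17, -9, 3, 5, 19, -3]
  3 vs only child -3 at index 5, swap → [-17, -9, -3, 5, 19, 3]
extract-min → returns -17:
  remove root -17; move last element 3 to root → [3, -9, -3, 5, 19]
  3 vs smaller child -9 at index 1, swap → [-9, 3, -3, 5, 19]
insert -21:
  append -21 at index 5 → [-9, 3, -3, 5, 19, -21]
  -21 < parent -3 at index 2, swap → [-9, 3, -21, 5, 19, -3]
  -21 < parent -9 at index 0, swap → [-21, 3, -9, 5, 19, -3]
insert -8:
  append -8 at index 6 → [-21, 3, -9, 5, 19, -3, -8] (no swap needed)
extract-min → returns -21:
  remove root -21; move last element -8 to root → [-8, 3, -9, 5, 19, -3]
  -8 vs smaller child -9 at index 2, swap → [-9, 3, -8, 5, 19, -3]
insert -7:
  append -7 at index 6 → [-9, 3, -8, 5, 19, -3, -7] (no swap needed)

[-9, 3, -8, 5, 19, -3, -7]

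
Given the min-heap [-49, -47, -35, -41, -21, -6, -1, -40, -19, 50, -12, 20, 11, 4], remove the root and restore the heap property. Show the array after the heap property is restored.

[-47, -41, -35, -40, -21, -6, -1, 4, -19, 50, -12, 20, 11]

remove root -49; move last element 4 to root → [4, -47, -35, -41, -21, -6, -1, -40, -19, 50, -12, 20, 11]
4 vs smaller child -47 at index 1, swap → [-47, 4, -35, -41, -21, -6, -1, -40, -19, 50, -12, 20, 11]
4 vs smaller child -41 at index 3, swap → [-47, -41, -35, 4, -21, -6, -1, -40, -19, 50, -12, 20, 11]
4 vs smaller child -40 at index 7, swap → [-47, -41, -35, -40, -21, -6, -1, 4, -19, 50, -12, 20, 11]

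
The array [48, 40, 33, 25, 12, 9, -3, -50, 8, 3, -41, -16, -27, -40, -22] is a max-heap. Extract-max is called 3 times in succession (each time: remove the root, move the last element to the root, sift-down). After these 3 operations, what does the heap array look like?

extract-max #1 returns 48:
  remove root 48; move last element -22 to root → [-22, 40, 33, 25, 12, 9, -3, -50, 8, 3, -41, -16, -27, -40]
  -22 vs larger child 40 at index 1, swap → [40, -22, 33, 25, 12, 9, -3, -50, 8, 3, -41, -16, -27, -40]
  -22 vs larger child 25 at index 3, swap → [40, 25, 33, -22, 12, 9, -3, -50, 8, 3, -41, -16, -27, -40]
  -22 vs larger child 8 at index 8, swap → [40, 25, 33, 8, 12, 9, -3, -50, -22, 3, -41, -16, -27, -40]
extract-max #2 returns 40:
  remove root 40; move last element -40 to root → [-40, 25, 33, 8, 12, 9, -3, -50, -22, 3, -41, -16, -27]
  -40 vs larger child 33 at index 2, swap → [33, 25, -40, 8, 12, 9, -3, -50, -22, 3, -41, -16, -27]
  -40 vs larger child 9 at index 5, swap → [33, 25, 9, 8, 12, -40, -3, -50, -22, 3, -41, -16, -27]
  -40 vs larger child -16 at index 11, swap → [33, 25, 9, 8, 12, -16, -3, -50, -22, 3, -41, -40, -27]
extract-max #3 returns 33:
  remove root 33; move last element -27 to root → [-27, 25, 9, 8, 12, -16, -3, -50, -22, 3, -41, -40]
  -27 vs larger child 25 at index 1, swap → [25, -27, 9, 8, 12, -16, -3, -50, -22, 3, -41, -40]
  -27 vs larger child 12 at index 4, swap → [25, 12, 9, 8, -27, -16, -3, -50, -22, 3, -41, -40]
  -27 vs larger child 3 at index 9, swap → [25, 12, 9, 8, 3, -16, -3, -50, -22, -27, -41, -40]

[25, 12, 9, 8, 3, -16, -3, -50, -22, -27, -41, -40]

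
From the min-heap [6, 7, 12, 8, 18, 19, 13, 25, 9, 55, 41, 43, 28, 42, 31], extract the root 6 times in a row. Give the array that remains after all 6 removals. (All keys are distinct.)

extract-min #1 returns 6:
  remove root 6; move last element 31 to root → [31, 7, 12, 8, 18, 19, 13, 25, 9, 55, 41, 43, 28, 42]
  31 vs smaller child 7 at index 1, swap → [7, 31, 12, 8, 18, 19, 13, 25, 9, 55, 41, 43, 28, 42]
  31 vs smaller child 8 at index 3, swap → [7, 8, 12, 31, 18, 19, 13, 25, 9, 55, 41, 43, 28, 42]
  31 vs smaller child 9 at index 8, swap → [7, 8, 12, 9, 18, 19, 13, 25, 31, 55, 41, 43, 28, 42]
extract-min #2 returns 7:
  remove root 7; move last element 42 to root → [42, 8, 12, 9, 18, 19, 13, 25, 31, 55, 41, 43, 28]
  42 vs smaller child 8 at index 1, swap → [8, 42, 12, 9, 18, 19, 13, 25, 31, 55, 41, 43, 28]
  42 vs smaller child 9 at index 3, swap → [8, 9, 12, 42, 18, 19, 13, 25, 31, 55, 41, 43, 28]
  42 vs smaller child 25 at index 7, swap → [8, 9, 12, 25, 18, 19, 13, 42, 31, 55, 41, 43, 28]
extract-min #3 returns 8:
  remove root 8; move last element 28 to root → [28, 9, 12, 25, 18, 19, 13, 42, 31, 55, 41, 43]
  28 vs smaller child 9 at index 1, swap → [9, 28, 12, 25, 18, 19, 13, 42, 31, 55, 41, 43]
  28 vs smaller child 18 at index 4, swap → [9, 18, 12, 25, 28, 19, 13, 42, 31, 55, 41, 43]
extract-min #4 returns 9:
  remove root 9; move last element 43 to root → [43, 18, 12, 25, 28, 19, 13, 42, 31, 55, 41]
  43 vs smaller child 12 at index 2, swap → [12, 18, 43, 25, 28, 19, 13, 42, 31, 55, 41]
  43 vs smaller child 13 at index 6, swap → [12, 18, 13, 25, 28, 19, 43, 42, 31, 55, 41]
extract-min #5 returns 12:
  remove root 12; move last element 41 to root → [41, 18, 13, 25, 28, 19, 43, 42, 31, 55]
  41 vs smaller child 13 at index 2, swap → [13, 18, 41, 25, 28, 19, 43, 42, 31, 55]
  41 vs smaller child 19 at index 5, swap → [13, 18, 19, 25, 28, 41, 43, 42, 31, 55]
extract-min #6 returns 13:
  remove root 13; move last element 55 to root → [55, 18, 19, 25, 28, 41, 43, 42, 31]
  55 vs smaller child 18 at index 1, swap → [18, 55, 19, 25, 28, 41, 43, 42, 31]
  55 vs smaller child 25 at index 3, swap → [18, 25, 19, 55, 28, 41, 43, 42, 31]
  55 vs smaller child 31 at index 8, swap → [18, 25, 19, 31, 28, 41, 43, 42, 55]

[18, 25, 19, 31, 28, 41, 43, 42, 55]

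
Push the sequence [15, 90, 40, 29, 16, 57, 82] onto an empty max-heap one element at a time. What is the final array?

[90, 29, 82, 15, 16, 40, 57]

Insert 15:
  append 15 at index 0 → [15] (no swap needed)
Insert 90:
  append 90 at index 1 → [15, 90]
  90 > parent 15 at index 0, swap → [90, 15]
Insert 40:
  append 40 at index 2 → [90, 15, 40] (no swap needed)
Insert 29:
  append 29 at index 3 → [90, 15, 40, 29]
  29 > parent 15 at index 1, swap → [90, 29, 40, 15]
Insert 16:
  append 16 at index 4 → [90, 29, 40, 15, 16] (no swap needed)
Insert 57:
  append 57 at index 5 → [90, 29, 40, 15, 16, 57]
  57 > parent 40 at index 2, swap → [90, 29, 57, 15, 16, 40]
Insert 82:
  append 82 at index 6 → [90, 29, 57, 15, 16, 40, 82]
  82 > parent 57 at index 2, swap → [90, 29, 82, 15, 16, 40, 57]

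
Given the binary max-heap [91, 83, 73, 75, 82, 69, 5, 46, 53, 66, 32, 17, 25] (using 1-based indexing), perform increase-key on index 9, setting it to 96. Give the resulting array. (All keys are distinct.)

set index 9 from 53 to 96 → [91, 83, 73, 75, 82, 69, 5, 46, 96, 66, 32, 17, 25]
96 > parent 75 at index 4, swap → [91, 83, 73, 96, 82, 69, 5, 46, 75, 66, 32, 17, 25]
96 > parent 83 at index 2, swap → [91, 96, 73, 83, 82, 69, 5, 46, 75, 66, 32, 17, 25]
96 > parent 91 at index 1, swap → [96, 91, 73, 83, 82, 69, 5, 46, 75, 66, 32, 17, 25]

[96, 91, 73, 83, 82, 69, 5, 46, 75, 66, 32, 17, 25]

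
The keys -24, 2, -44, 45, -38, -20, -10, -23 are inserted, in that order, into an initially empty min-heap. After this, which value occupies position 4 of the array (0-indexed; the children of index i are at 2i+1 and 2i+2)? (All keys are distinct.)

2

Insert -24:
  append -24 at index 0 → [-24] (no swap needed)
Insert 2:
  append 2 at index 1 → [-24, 2] (no swap needed)
Insert -44:
  append -44 at index 2 → [-24, 2, -44]
  -44 < parent -24 at index 0, swap → [-44, 2, -24]
Insert 45:
  append 45 at index 3 → [-44, 2, -24, 45] (no swap needed)
Insert -38:
  append -38 at index 4 → [-44, 2, -24, 45, -38]
  -38 < parent 2 at index 1, swap → [-44, -38, -24, 45, 2]
Insert -20:
  append -20 at index 5 → [-44, -38, -24, 45, 2, -20] (no swap needed)
Insert -10:
  append -10 at index 6 → [-44, -38, -24, 45, 2, -20, -10] (no swap needed)
Insert -23:
  append -23 at index 7 → [-44, -38, -24, 45, 2, -20, -10, -23]
  -23 < parent 45 at index 3, swap → [-44, -38, -24, -23, 2, -20, -10, 45]
resulting array: [-44, -38, -24, -23, 2, -20, -10, 45]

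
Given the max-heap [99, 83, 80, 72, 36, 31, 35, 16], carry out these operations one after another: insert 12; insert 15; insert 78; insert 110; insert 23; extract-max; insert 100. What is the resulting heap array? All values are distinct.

[100, 83, 99, 72, 78, 80, 35, 16, 12, 15, 36, 23, 31]

insert 12:
  append 12 at index 8 → [99, 83, 80, 72, 36, 31, 35, 16, 12] (no swap needed)
insert 15:
  append 15 at index 9 → [99, 83, 80, 72, 36, 31, 35, 16, 12, 15] (no swap needed)
insert 78:
  append 78 at index 10 → [99, 83, 80, 72, 36, 31, 35, 16, 12, 15, 78]
  78 > parent 36 at index 4, swap → [99, 83, 80, 72, 78, 31, 35, 16, 12, 15, 36]
insert 110:
  append 110 at index 11 → [99, 83, 80, 72, 78, 31, 35, 16, 12, 15, 36, 110]
  110 > parent 31 at index 5, swap → [99, 83, 80, 72, 78, 110, 35, 16, 12, 15, 36, 31]
  110 > parent 80 at index 2, swap → [99, 83, 110, 72, 78, 80, 35, 16, 12, 15, 36, 31]
  110 > parent 99 at index 0, swap → [110, 83, 99, 72, 78, 80, 35, 16, 12, 15, 36, 31]
insert 23:
  append 23 at index 12 → [110, 83, 99, 72, 78, 80, 35, 16, 12, 15, 36, 31, 23] (no swap needed)
extract-max → returns 110:
  remove root 110; move last element 23 to root → [23, 83, 99, 72, 78, 80, 35, 16, 12, 15, 36, 31]
  23 vs larger child 99 at index 2, swap → [99, 83, 23, 72, 78, 80, 35, 16, 12, 15, 36, 31]
  23 vs larger child 80 at index 5, swap → [99, 83, 80, 72, 78, 23, 35, 16, 12, 15, 36, 31]
  23 vs only child 31 at index 11, swap → [99, 83, 80, 72, 78, 31, 35, 16, 12, 15, 36, 23]
insert 100:
  append 100 at index 12 → [99, 83, 80, 72, 78, 31, 35, 16, 12, 15, 36, 23, 100]
  100 > parent 31 at index 5, swap → [99, 83, 80, 72, 78, 100, 35, 16, 12, 15, 36, 23, 31]
  100 > parent 80 at index 2, swap → [99, 83, 100, 72, 78, 80, 35, 16, 12, 15, 36, 23, 31]
  100 > parent 99 at index 0, swap → [100, 83, 99, 72, 78, 80, 35, 16, 12, 15, 36, 23, 31]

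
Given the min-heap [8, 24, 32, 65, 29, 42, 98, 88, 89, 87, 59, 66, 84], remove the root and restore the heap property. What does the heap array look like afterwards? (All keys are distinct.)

remove root 8; move last element 84 to root → [84, 24, 32, 65, 29, 42, 98, 88, 89, 87, 59, 66]
84 vs smaller child 24 at index 1, swap → [24, 84, 32, 65, 29, 42, 98, 88, 89, 87, 59, 66]
84 vs smaller child 29 at index 4, swap → [24, 29, 32, 65, 84, 42, 98, 88, 89, 87, 59, 66]
84 vs smaller child 59 at index 10, swap → [24, 29, 32, 65, 59, 42, 98, 88, 89, 87, 84, 66]

[24, 29, 32, 65, 59, 42, 98, 88, 89, 87, 84, 66]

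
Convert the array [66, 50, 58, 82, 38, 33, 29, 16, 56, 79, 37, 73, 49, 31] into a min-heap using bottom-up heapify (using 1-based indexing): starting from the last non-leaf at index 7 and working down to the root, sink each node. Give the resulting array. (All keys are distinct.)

sift down from index 7: already satisfies heap property
sift down from index 6: already satisfies heap property
sift down from index 5:
  38 vs smaller child 37 at index 11, swap → [66, 50, 58, 82, 37, 33, 29, 16, 56, 79, 38, 73, 49, 31]
sift down from index 4:
  82 vs smaller child 16 at index 8, swap → [66, 50, 58, 16, 37, 33, 29, 82, 56, 79, 38, 73, 49, 31]
sift down from index 3:
  58 vs smaller child 29 at index 7, swap → [66, 50, 29, 16, 37, 33, 58, 82, 56, 79, 38, 73, 49, 31]
  58 vs only child 31 at index 14, swap → [66, 50, 29, 16, 37, 33, 31, 82, 56, 79, 38, 73, 49, 58]
sift down from index 2:
  50 vs smaller child 16 at index 4, swap → [66, 16, 29, 50, 37, 33, 31, 82, 56, 79, 38, 73, 49, 58]
sift down from index 1:
  66 vs smaller child 16 at index 2, swap → [16, 66, 29, 50, 37, 33, 31, 82, 56, 79, 38, 73, 49, 58]
  66 vs smaller child 37 at index 5, swap → [16, 37, 29, 50, 66, 33, 31, 82, 56, 79, 38, 73, 49, 58]
  66 vs smaller child 38 at index 11, swap → [16, 37, 29, 50, 38, 33, 31, 82, 56, 79, 66, 73, 49, 58]

[16, 37, 29, 50, 38, 33, 31, 82, 56, 79, 66, 73, 49, 58]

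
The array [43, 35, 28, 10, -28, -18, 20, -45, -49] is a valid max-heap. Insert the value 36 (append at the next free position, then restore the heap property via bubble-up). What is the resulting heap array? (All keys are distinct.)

append 36 at index 9 → [43, 35, 28, 10, -28, -18, 20, -45, -49, 36]
36 > parent -28 at index 4, swap → [43, 35, 28, 10, 36, -18, 20, -45, -49, -28]
36 > parent 35 at index 1, swap → [43, 36, 28, 10, 35, -18, 20, -45, -49, -28]

[43, 36, 28, 10, 35, -18, 20, -45, -49, -28]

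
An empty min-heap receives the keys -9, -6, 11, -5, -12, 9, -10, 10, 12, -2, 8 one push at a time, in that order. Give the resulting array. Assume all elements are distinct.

[-12, -9, -10, -5, -6, 11, 9, 10, 12, -2, 8]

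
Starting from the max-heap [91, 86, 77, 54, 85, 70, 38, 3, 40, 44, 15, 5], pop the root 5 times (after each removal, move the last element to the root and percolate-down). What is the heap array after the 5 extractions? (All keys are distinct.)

[54, 44, 38, 40, 3, 5, 15]

extract-max #1 returns 91:
  remove root 91; move last element 5 to root → [5, 86, 77, 54, 85, 70, 38, 3, 40, 44, 15]
  5 vs larger child 86 at index 1, swap → [86, 5, 77, 54, 85, 70, 38, 3, 40, 44, 15]
  5 vs larger child 85 at index 4, swap → [86, 85, 77, 54, 5, 70, 38, 3, 40, 44, 15]
  5 vs larger child 44 at index 9, swap → [86, 85, 77, 54, 44, 70, 38, 3, 40, 5, 15]
extract-max #2 returns 86:
  remove root 86; move last element 15 to root → [15, 85, 77, 54, 44, 70, 38, 3, 40, 5]
  15 vs larger child 85 at index 1, swap → [85, 15, 77, 54, 44, 70, 38, 3, 40, 5]
  15 vs larger child 54 at index 3, swap → [85, 54, 77, 15, 44, 70, 38, 3, 40, 5]
  15 vs larger child 40 at index 8, swap → [85, 54, 77, 40, 44, 70, 38, 3, 15, 5]
extract-max #3 returns 85:
  remove root 85; move last element 5 to root → [5, 54, 77, 40, 44, 70, 38, 3, 15]
  5 vs larger child 77 at index 2, swap → [77, 54, 5, 40, 44, 70, 38, 3, 15]
  5 vs larger child 70 at index 5, swap → [77, 54, 70, 40, 44, 5, 38, 3, 15]
extract-max #4 returns 77:
  remove root 77; move last element 15 to root → [15, 54, 70, 40, 44, 5, 38, 3]
  15 vs larger child 70 at index 2, swap → [70, 54, 15, 40, 44, 5, 38, 3]
  15 vs larger child 38 at index 6, swap → [70, 54, 38, 40, 44, 5, 15, 3]
extract-max #5 returns 70:
  remove root 70; move last element 3 to root → [3, 54, 38, 40, 44, 5, 15]
  3 vs larger child 54 at index 1, swap → [54, 3, 38, 40, 44, 5, 15]
  3 vs larger child 44 at index 4, swap → [54, 44, 38, 40, 3, 5, 15]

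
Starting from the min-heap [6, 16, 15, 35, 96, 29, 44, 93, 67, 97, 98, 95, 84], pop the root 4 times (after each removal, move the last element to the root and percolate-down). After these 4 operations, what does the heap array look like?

[35, 67, 44, 93, 96, 84, 98, 97, 95]

extract-min #1 returns 6:
  remove root 6; move last element 84 to root → [84, 16, 15, 35, 96, 29, 44, 93, 67, 97, 98, 95]
  84 vs smaller child 15 at index 2, swap → [15, 16, 84, 35, 96, 29, 44, 93, 67, 97, 98, 95]
  84 vs smaller child 29 at index 5, swap → [15, 16, 29, 35, 96, 84, 44, 93, 67, 97, 98, 95]
extract-min #2 returns 15:
  remove root 15; move last element 95 to root → [95, 16, 29, 35, 96, 84, 44, 93, 67, 97, 98]
  95 vs smaller child 16 at index 1, swap → [16, 95, 29, 35, 96, 84, 44, 93, 67, 97, 98]
  95 vs smaller child 35 at index 3, swap → [16, 35, 29, 95, 96, 84, 44, 93, 67, 97, 98]
  95 vs smaller child 67 at index 8, swap → [16, 35, 29, 67, 96, 84, 44, 93, 95, 97, 98]
extract-min #3 returns 16:
  remove root 16; move last element 98 to root → [98, 35, 29, 67, 96, 84, 44, 93, 95, 97]
  98 vs smaller child 29 at index 2, swap → [29, 35, 98, 67, 96, 84, 44, 93, 95, 97]
  98 vs smaller child 44 at index 6, swap → [29, 35, 44, 67, 96, 84, 98, 93, 95, 97]
extract-min #4 returns 29:
  remove root 29; move last element 97 to root → [97, 35, 44, 67, 96, 84, 98, 93, 95]
  97 vs smaller child 35 at index 1, swap → [35, 97, 44, 67, 96, 84, 98, 93, 95]
  97 vs smaller child 67 at index 3, swap → [35, 67, 44, 97, 96, 84, 98, 93, 95]
  97 vs smaller child 93 at index 7, swap → [35, 67, 44, 93, 96, 84, 98, 97, 95]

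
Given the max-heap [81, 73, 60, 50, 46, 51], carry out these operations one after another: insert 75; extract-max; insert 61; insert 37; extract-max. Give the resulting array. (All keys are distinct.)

insert 75:
  append 75 at index 6 → [81, 73, 60, 50, 46, 51, 75]
  75 > parent 60 at index 2, swap → [81, 73, 75, 50, 46, 51, 60]
extract-max → returns 81:
  remove root 81; move last element 60 to root → [60, 73, 75, 50, 46, 51]
  60 vs larger child 75 at index 2, swap → [75, 73, 60, 50, 46, 51]
insert 61:
  append 61 at index 6 → [75, 73, 60, 50, 46, 51, 61]
  61 > parent 60 at index 2, swap → [75, 73, 61, 50, 46, 51, 60]
insert 37:
  append 37 at index 7 → [75, 73, 61, 50, 46, 51, 60, 37] (no swap needed)
extract-max → returns 75:
  remove root 75; move last element 37 to root → [37, 73, 61, 50, 46, 51, 60]
  37 vs larger child 73 at index 1, swap → [73, 37, 61, 50, 46, 51, 60]
  37 vs larger child 50 at index 3, swap → [73, 50, 61, 37, 46, 51, 60]

[73, 50, 61, 37, 46, 51, 60]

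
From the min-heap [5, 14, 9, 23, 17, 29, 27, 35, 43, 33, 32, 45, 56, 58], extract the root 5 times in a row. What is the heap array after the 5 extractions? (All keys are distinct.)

extract-min #1 returns 5:
  remove root 5; move last element 58 to root → [58, 14, 9, 23, 17, 29, 27, 35, 43, 33, 32, 45, 56]
  58 vs smaller child 9 at index 2, swap → [9, 14, 58, 23, 17, 29, 27, 35, 43, 33, 32, 45, 56]
  58 vs smaller child 27 at index 6, swap → [9, 14, 27, 23, 17, 29, 58, 35, 43, 33, 32, 45, 56]
extract-min #2 returns 9:
  remove root 9; move last element 56 to root → [56, 14, 27, 23, 17, 29, 58, 35, 43, 33, 32, 45]
  56 vs smaller child 14 at index 1, swap → [14, 56, 27, 23, 17, 29, 58, 35, 43, 33, 32, 45]
  56 vs smaller child 17 at index 4, swap → [14, 17, 27, 23, 56, 29, 58, 35, 43, 33, 32, 45]
  56 vs smaller child 32 at index 10, swap → [14, 17, 27, 23, 32, 29, 58, 35, 43, 33, 56, 45]
extract-min #3 returns 14:
  remove root 14; move last element 45 to root → [45, 17, 27, 23, 32, 29, 58, 35, 43, 33, 56]
  45 vs smaller child 17 at index 1, swap → [17, 45, 27, 23, 32, 29, 58, 35, 43, 33, 56]
  45 vs smaller child 23 at index 3, swap → [17, 23, 27, 45, 32, 29, 58, 35, 43, 33, 56]
  45 vs smaller child 35 at index 7, swap → [17, 23, 27, 35, 32, 29, 58, 45, 43, 33, 56]
extract-min #4 returns 17:
  remove root 17; move last element 56 to root → [56, 23, 27, 35, 32, 29, 58, 45, 43, 33]
  56 vs smaller child 23 at index 1, swap → [23, 56, 27, 35, 32, 29, 58, 45, 43, 33]
  56 vs smaller child 32 at index 4, swap → [23, 32, 27, 35, 56, 29, 58, 45, 43, 33]
  56 vs only child 33 at index 9, swap → [23, 32, 27, 35, 33, 29, 58, 45, 43, 56]
extract-min #5 returns 23:
  remove root 23; move last element 56 to root → [56, 32, 27, 35, 33, 29, 58, 45, 43]
  56 vs smaller child 27 at index 2, swap → [27, 32, 56, 35, 33, 29, 58, 45, 43]
  56 vs smaller child 29 at index 5, swap → [27, 32, 29, 35, 33, 56, 58, 45, 43]

[27, 32, 29, 35, 33, 56, 58, 45, 43]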